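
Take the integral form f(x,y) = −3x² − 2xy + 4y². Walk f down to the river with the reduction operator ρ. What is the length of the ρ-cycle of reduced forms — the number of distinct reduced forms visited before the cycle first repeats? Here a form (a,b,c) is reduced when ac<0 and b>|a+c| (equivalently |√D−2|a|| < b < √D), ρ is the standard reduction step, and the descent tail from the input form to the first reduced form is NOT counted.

D = 52, ⌊√D⌋ = 7
descent: ρ → (4,2,-3)  [lands on river]
river: ρ → (-3,4,3)
river: ρ → (3,2,-4)
river: ρ → (-4,6,1)
river: ρ → (1,6,-4)
river: ρ → (-4,2,3)
river: ρ → (3,4,-3)
river: ρ → (-3,2,4)
river: ρ → (4,6,-1)
river: ρ → (-1,6,4)
ρ-cycle length = 10 (tail of 1 descent step not counted)

10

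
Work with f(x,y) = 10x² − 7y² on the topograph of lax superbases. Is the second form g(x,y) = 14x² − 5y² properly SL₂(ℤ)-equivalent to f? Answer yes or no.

D₁ = 280, D₂ = 280
river cycle of f (length 4): (-7, 14, 3), (3, 16, -2), (-2, 16, 3), (3, 14, -7)
river cycle of g (length 6): (-5, 10, 9), (9, 8, -6), (-6, 16, 1), (1, 16, -6), (-6, 8, 9), (9, 10, -5)
cycles differ ⇒ inequivalent

no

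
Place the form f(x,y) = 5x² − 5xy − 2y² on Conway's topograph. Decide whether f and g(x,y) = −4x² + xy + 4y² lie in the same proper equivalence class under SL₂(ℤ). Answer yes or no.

D₁ = 65, D₂ = 65
river cycle of f (length 6): (-2, 5, 5), (5, 5, -2), (-2, 7, 2), (2, 5, -5), (-5, 5, 2), (2, 7, -2)
river cycle of g (length 6): (4, 7, -1), (-1, 7, 4), (4, 1, -4), (-4, 7, 1), (1, 7, -4), (-4, 1, 4)
cycles differ ⇒ inequivalent

no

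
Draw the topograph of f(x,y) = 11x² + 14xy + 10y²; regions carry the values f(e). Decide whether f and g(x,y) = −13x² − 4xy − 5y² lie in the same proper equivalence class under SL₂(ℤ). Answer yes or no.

D₁ = -244, D₂ = -244
f: translate: b→-8 (≡14 mod 22), so (11,14,10)→(11,-8,7)
f: flip: (11,-8,7)→(7,8,11)
f: translate: b→-6 (≡8 mod 14), so (7,8,11)→(7,-6,10)
f: reduced (well bottom): (7,-6,10) with a≤c, −a<b≤a
g is negative-definite; reduce −g:
−g: flip: (13,4,5)→(5,-4,13)
−g: reduced (well bottom): (5,-4,13) with a≤c, −a<b≤a
flip sign back: reduced form of g is (-5,4,-13)
reduced forms (7, -6, 10) vs (-5, 4, -13) ⇒ inequivalent

no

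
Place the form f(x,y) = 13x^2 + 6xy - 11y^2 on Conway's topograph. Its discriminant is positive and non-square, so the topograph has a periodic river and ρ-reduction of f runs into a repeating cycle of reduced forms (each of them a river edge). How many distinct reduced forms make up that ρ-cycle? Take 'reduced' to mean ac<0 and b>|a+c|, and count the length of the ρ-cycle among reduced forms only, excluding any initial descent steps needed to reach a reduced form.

D = 608, ⌊√D⌋ = 24
river: ρ → (-11,16,8)
river: ρ → (8,16,-11)
river: ρ → (-11,6,13)
river: ρ → (13,20,-4)
river: ρ → (-4,20,13)
river: ρ → (13,6,-11)
ρ-cycle length = 6 (tail of 0 descent steps not counted)

6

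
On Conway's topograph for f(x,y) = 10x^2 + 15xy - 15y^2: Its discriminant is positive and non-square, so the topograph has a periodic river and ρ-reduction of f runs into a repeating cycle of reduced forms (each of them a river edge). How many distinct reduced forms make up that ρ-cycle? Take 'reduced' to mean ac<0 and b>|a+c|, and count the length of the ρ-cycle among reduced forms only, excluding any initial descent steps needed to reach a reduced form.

D = 825, ⌊√D⌋ = 28
river: ρ → (-15,15,10)
river: ρ → (10,25,-5)
river: ρ → (-5,25,10)
river: ρ → (10,15,-15)
ρ-cycle length = 4 (tail of 0 descent steps not counted)

4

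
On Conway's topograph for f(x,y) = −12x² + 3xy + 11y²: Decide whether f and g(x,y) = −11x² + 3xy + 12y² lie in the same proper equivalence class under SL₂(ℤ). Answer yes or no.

D₁ = 537, D₂ = 537
river cycle of f (length 16): (11, 19, -4), (-4, 21, 6), (6, 15, -13), (-13, 11, 8), (8, 21, -3), (-3, 21, 8), (8, 11, -13), (-13, 15, 6), (6, 21, -4), (-4, 19, 11), … (6 more)
river cycle of g (length 16): (12, 21, -2), (-2, 23, 1), (1, 23, -2), (-2, 21, 12), (12, 3, -11), (-11, 19, 4), (4, 21, -6), (-6, 15, 13), (13, 11, -8), (-8, 21, 3), … (6 more)
cycles differ ⇒ inequivalent

no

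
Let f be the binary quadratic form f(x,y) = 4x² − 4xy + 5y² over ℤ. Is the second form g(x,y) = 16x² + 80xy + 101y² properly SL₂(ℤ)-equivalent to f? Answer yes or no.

D₁ = -64, D₂ = -64
f: translate: b→4 (≡-4 mod 8), so (4,-4,5)→(4,4,5)
f: reduced (well bottom): (4,4,5) with a≤c, −a<b≤a
g: translate: b→16 (≡80 mod 32), so (16,80,101)→(16,16,5)
g: flip: (16,16,5)→(5,-16,16)
g: translate: b→4 (≡-16 mod 10), so (5,-16,16)→(5,4,4)
g: flip: (5,4,4)→(4,-4,5)
g: translate: b→4 (≡-4 mod 8), so (4,-4,5)→(4,4,5)
g: reduced (well bottom): (4,4,5) with a≤c, −a<b≤a
reduced forms (4, 4, 5) vs (4, 4, 5) ⇒ equivalent

yes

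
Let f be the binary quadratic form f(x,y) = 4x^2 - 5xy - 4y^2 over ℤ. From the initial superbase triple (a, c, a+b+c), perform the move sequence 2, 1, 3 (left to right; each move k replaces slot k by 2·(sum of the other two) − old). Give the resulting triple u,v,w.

start (4,-4,-5) = (f(1,0),f(0,1),f(1,1))
replace slot 2: 2·(4+(-5)) − (-4) = 2 → (4,2,-5)
replace slot 1: 2·(2+(-5)) − 4 = -10 → (-10,2,-5)
replace slot 3: 2·((-10)+2) − (-5) = -11 → (-10,2,-11)

-10,2,-11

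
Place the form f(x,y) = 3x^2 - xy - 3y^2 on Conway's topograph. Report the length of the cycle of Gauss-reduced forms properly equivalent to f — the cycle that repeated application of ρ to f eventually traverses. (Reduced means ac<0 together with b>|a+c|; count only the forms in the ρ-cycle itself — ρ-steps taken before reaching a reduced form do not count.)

D = 37, ⌊√D⌋ = 6
descent: ρ → (-3,1,3)  [lands on river]
river: ρ → (3,5,-1)
river: ρ → (-1,5,3)
river: ρ → (3,1,-3)
river: ρ → (-3,5,1)
river: ρ → (1,5,-3)
ρ-cycle length = 6 (tail of 1 descent step not counted)

6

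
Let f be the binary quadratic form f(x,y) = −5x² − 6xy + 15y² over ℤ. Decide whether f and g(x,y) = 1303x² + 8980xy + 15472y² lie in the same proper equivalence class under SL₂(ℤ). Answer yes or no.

D₁ = 336, D₂ = 336
river cycle of f (length 4): (-5, 14, 7), (7, 14, -5), (-5, 16, 4), (4, 16, -5)
river cycle of g (length 4): (-5, 14, 7), (7, 14, -5), (-5, 16, 4), (4, 16, -5)
cycles coincide ⇒ equivalent

yes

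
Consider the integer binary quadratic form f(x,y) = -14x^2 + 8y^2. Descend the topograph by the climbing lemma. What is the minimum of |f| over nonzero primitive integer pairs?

descent: ρ → (8,16,-6)  [lands on river]
river: ρ → (-6,20,2)
river: ρ → (2,20,-6)
river: ρ → (-6,16,8)
closes: descent 1, river 4
min |a| on river = 2

2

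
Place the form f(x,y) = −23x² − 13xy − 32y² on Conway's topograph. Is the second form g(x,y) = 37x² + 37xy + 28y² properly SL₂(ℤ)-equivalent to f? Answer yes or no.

D₁ = -2775, D₂ = -2775
f is negative-definite; reduce −f:
−f: reduced (well bottom): (23,13,32) with a≤c, −a<b≤a
flip sign back: reduced form of f is (-23,-13,-32)
g: flip: (37,37,28)→(28,-37,37)
g: translate: b→19 (≡-37 mod 56), so (28,-37,37)→(28,19,28)
g: reduced (well bottom): (28,19,28) with a≤c, −a<b≤a
reduced forms (-23, -13, -32) vs (28, 19, 28) ⇒ inequivalent

no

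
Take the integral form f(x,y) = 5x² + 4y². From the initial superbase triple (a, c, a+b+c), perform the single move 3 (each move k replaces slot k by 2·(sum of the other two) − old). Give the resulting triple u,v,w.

start (5,4,9) = (f(1,0),f(0,1),f(1,1))
replace slot 3: 2·(5+4) − 9 = 9 → (5,4,9)

5,4,9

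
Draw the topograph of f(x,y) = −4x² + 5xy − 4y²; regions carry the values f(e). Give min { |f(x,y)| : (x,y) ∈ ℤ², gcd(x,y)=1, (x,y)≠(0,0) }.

translate: b→3 (≡-5 mod 8), so (4,-5,4)→(4,3,3)
flip: (4,3,3)→(3,-3,4)
translate: b→3 (≡-3 mod 6), so (3,-3,4)→(3,3,4)
reduced (well bottom): (3,3,4) with a≤c, −a<b≤a
well minimum |f| = |-3| = 3 (negative-definite)

3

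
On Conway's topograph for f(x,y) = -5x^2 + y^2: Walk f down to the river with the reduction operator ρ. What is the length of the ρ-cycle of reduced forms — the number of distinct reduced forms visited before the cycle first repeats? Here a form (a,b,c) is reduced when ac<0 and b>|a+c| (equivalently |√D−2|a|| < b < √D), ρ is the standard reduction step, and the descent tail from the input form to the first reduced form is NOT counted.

D = 20, ⌊√D⌋ = 4
descent: ρ → (1,4,-1)  [lands on river]
river: ρ → (-1,4,1)
ρ-cycle length = 2 (tail of 1 descent step not counted)

2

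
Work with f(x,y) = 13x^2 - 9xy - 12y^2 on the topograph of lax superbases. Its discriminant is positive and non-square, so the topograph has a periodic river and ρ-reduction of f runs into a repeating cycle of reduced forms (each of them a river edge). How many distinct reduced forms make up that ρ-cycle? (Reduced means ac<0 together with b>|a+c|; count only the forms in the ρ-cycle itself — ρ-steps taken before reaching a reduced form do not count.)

D = 705, ⌊√D⌋ = 26
descent: ρ → (-12,9,13)  [lands on river]
river: ρ → (13,17,-8)
river: ρ → (-8,15,15)
river: ρ → (15,15,-8)
river: ρ → (-8,17,13)
river: ρ → (13,9,-12)
river: ρ → (-12,15,10)
river: ρ → (10,25,-2)
river: ρ → (-2,23,22)
river: ρ → (22,21,-3)
river: ρ → (-3,21,22)
river: ρ → (22,23,-2)
river: ρ → (-2,25,10)
river: ρ → (10,15,-12)
ρ-cycle length = 14 (tail of 1 descent step not counted)

14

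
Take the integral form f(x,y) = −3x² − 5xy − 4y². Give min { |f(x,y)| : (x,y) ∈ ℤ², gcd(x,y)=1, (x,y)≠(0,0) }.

translate: b→-1 (≡5 mod 6), so (3,5,4)→(3,-1,2)
flip: (3,-1,2)→(2,1,3)
reduced (well bottom): (2,1,3) with a≤c, −a<b≤a
well minimum |f| = |-2| = 2 (negative-definite)

2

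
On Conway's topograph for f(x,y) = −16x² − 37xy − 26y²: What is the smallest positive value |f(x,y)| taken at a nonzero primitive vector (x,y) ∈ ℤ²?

translate: b→5 (≡37 mod 32), so (16,37,26)→(16,5,5)
flip: (16,5,5)→(5,-5,16)
translate: b→5 (≡-5 mod 10), so (5,-5,16)→(5,5,16)
reduced (well bottom): (5,5,16) with a≤c, −a<b≤a
well minimum |f| = |-5| = 5 (negative-definite)

5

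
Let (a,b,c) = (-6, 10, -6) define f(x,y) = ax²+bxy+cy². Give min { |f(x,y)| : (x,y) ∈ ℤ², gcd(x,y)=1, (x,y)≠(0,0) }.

translate: b→2 (≡-10 mod 12), so (6,-10,6)→(6,2,2)
flip: (6,2,2)→(2,-2,6)
translate: b→2 (≡-2 mod 4), so (2,-2,6)→(2,2,6)
reduced (well bottom): (2,2,6) with a≤c, −a<b≤a
well minimum |f| = |-2| = 2 (negative-definite)

2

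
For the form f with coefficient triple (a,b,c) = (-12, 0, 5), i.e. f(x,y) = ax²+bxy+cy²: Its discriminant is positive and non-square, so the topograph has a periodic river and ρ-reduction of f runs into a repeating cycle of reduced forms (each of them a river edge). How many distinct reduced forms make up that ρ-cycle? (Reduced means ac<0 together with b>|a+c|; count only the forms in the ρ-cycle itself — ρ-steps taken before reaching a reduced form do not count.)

D = 240, ⌊√D⌋ = 15
descent: ρ → (5,10,-7)  [lands on river]
river: ρ → (-7,4,8)
river: ρ → (8,12,-3)
river: ρ → (-3,12,8)
river: ρ → (8,4,-7)
river: ρ → (-7,10,5)
ρ-cycle length = 6 (tail of 1 descent step not counted)

6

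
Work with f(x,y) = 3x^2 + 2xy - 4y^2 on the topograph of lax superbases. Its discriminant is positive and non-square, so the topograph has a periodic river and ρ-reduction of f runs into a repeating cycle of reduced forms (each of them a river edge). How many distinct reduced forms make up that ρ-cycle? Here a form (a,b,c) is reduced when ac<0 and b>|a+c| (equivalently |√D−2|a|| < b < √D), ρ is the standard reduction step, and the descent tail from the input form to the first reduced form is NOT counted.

D = 52, ⌊√D⌋ = 7
river: ρ → (-4,6,1)
river: ρ → (1,6,-4)
river: ρ → (-4,2,3)
river: ρ → (3,4,-3)
river: ρ → (-3,2,4)
river: ρ → (4,6,-1)
river: ρ → (-1,6,4)
river: ρ → (4,2,-3)
river: ρ → (-3,4,3)
river: ρ → (3,2,-4)
ρ-cycle length = 10 (tail of 0 descent steps not counted)

10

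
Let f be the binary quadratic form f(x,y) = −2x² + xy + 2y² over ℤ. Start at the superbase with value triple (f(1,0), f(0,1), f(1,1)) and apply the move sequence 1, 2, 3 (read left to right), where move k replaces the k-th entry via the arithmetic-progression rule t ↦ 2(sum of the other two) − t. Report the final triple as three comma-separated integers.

start (-2,2,1) = (f(1,0),f(0,1),f(1,1))
replace slot 1: 2·(2+1) − (-2) = 8 → (8,2,1)
replace slot 2: 2·(8+1) − 2 = 16 → (8,16,1)
replace slot 3: 2·(8+16) − 1 = 47 → (8,16,47)

8,16,47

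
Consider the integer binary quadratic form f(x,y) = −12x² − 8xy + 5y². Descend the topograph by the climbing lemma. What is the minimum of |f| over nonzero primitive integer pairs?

descent: ρ → (5,8,-12)  [lands on river]
river: ρ → (-12,16,1)
river: ρ → (1,16,-12)
river: ρ → (-12,8,5)
river: ρ → (5,12,-8)
river: ρ → (-8,4,9)
river: ρ → (9,14,-3)
river: ρ → (-3,16,4)
river: ρ → (4,16,-3)
river: ρ → (-3,14,9)
river: ρ → (9,4,-8)
river: ρ → (-8,12,5)
closes: descent 1, river 12
min |a| on river = 1

1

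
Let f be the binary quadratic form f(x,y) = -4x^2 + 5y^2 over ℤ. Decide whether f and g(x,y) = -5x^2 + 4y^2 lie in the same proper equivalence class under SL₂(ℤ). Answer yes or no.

D₁ = 80, D₂ = 80
river cycle of f (length 2): (-4, 8, 1), (1, 8, -4)
river cycle of g (length 2): (4, 8, -1), (-1, 8, 4)
cycles differ ⇒ inequivalent

no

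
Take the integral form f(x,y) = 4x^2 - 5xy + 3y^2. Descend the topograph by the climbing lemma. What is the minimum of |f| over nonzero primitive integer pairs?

translate: b→3 (≡-5 mod 8), so (4,-5,3)→(4,3,2)
flip: (4,3,2)→(2,-3,4)
translate: b→1 (≡-3 mod 4), so (2,-3,4)→(2,1,3)
reduced (well bottom): (2,1,3) with a≤c, −a<b≤a
well minimum = a = 2

2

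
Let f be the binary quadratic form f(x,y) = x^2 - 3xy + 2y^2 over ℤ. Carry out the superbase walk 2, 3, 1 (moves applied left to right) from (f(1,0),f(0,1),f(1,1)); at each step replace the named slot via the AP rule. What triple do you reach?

start (1,2,0) = (f(1,0),f(0,1),f(1,1))
replace slot 2: 2·(1+0) − 2 = 0 → (1,0,0)
replace slot 3: 2·(1+0) − 0 = 2 → (1,0,2)
replace slot 1: 2·(0+2) − 1 = 3 → (3,0,2)

3,0,2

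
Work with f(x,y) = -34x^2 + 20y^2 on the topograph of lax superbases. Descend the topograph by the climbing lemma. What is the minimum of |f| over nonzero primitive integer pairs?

descent: ρ → (20,40,-14)  [lands on river]
river: ρ → (-14,44,14)
river: ρ → (14,40,-20)
river: ρ → (-20,40,14)
river: ρ → (14,44,-14)
river: ρ → (-14,40,20)
closes: descent 1, river 6
min |a| on river = 14

14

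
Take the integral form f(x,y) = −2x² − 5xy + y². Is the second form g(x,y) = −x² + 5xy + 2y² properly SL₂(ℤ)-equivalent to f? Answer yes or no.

D₁ = 33, D₂ = 33
river cycle of f (length 4): (1, 5, -2), (-2, 3, 3), (3, 3, -2), (-2, 5, 1)
river cycle of g (length 4): (2, 3, -3), (-3, 3, 2), (2, 5, -1), (-1, 5, 2)
cycles differ ⇒ inequivalent

no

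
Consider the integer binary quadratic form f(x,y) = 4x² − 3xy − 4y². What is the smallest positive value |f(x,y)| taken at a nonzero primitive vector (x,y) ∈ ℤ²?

descent: ρ → (-4,3,4)  [lands on river]
river: ρ → (4,5,-3)
river: ρ → (-3,7,2)
river: ρ → (2,5,-6)
river: ρ → (-6,7,1)
river: ρ → (1,7,-6)
river: ρ → (-6,5,2)
river: ρ → (2,7,-3)
river: ρ → (-3,5,4)
river: ρ → (4,3,-4)
river: ρ → (-4,5,3)
river: ρ → (3,7,-2)
river: ρ → (-2,5,6)
river: ρ → (6,7,-1)
river: ρ → (-1,7,6)
river: ρ → (6,5,-2)
river: ρ → (-2,7,3)
river: ρ → (3,5,-4)
closes: descent 1, river 18
min |a| on river = 1

1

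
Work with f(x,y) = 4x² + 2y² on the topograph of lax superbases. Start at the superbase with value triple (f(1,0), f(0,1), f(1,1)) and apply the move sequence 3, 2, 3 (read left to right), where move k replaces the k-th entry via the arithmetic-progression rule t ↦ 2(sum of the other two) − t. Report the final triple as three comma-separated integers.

start (4,2,6) = (f(1,0),f(0,1),f(1,1))
replace slot 3: 2·(4+2) − 6 = 6 → (4,2,6)
replace slot 2: 2·(4+6) − 2 = 18 → (4,18,6)
replace slot 3: 2·(4+18) − 6 = 38 → (4,18,38)

4,18,38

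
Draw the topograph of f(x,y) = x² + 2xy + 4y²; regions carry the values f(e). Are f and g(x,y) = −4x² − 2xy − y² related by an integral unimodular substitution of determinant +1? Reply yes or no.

D₁ = -12, D₂ = -12
f: translate: b→0 (≡2 mod 2), so (1,2,4)→(1,0,3)
f: reduced (well bottom): (1,0,3) with a≤c, −a<b≤a
g is negative-definite; reduce −g:
−g: flip: (4,2,1)→(1,-2,4)
−g: translate: b→0 (≡-2 mod 2), so (1,-2,4)→(1,0,3)
−g: reduced (well bottom): (1,0,3) with a≤c, −a<b≤a
flip sign back: reduced form of g is (-1,0,-3)
reduced forms (1, 0, 3) vs (-1, 0, -3) ⇒ inequivalent

no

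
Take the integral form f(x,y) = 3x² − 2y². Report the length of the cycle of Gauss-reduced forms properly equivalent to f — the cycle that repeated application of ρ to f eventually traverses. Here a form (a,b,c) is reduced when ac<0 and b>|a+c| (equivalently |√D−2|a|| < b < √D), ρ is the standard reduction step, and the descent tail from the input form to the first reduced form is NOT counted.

D = 24, ⌊√D⌋ = 4
descent: ρ → (-2,4,1)  [lands on river]
river: ρ → (1,4,-2)
ρ-cycle length = 2 (tail of 1 descent step not counted)

2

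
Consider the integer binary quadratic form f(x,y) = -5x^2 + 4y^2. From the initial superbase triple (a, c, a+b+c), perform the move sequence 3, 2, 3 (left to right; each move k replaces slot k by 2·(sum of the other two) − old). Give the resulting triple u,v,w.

start (-5,4,-1) = (f(1,0),f(0,1),f(1,1))
replace slot 3: 2·((-5)+4) − (-1) = -1 → (-5,4,-1)
replace slot 2: 2·((-5)+(-1)) − 4 = -16 → (-5,-16,-1)
replace slot 3: 2·((-5)+(-16)) − (-1) = -41 → (-5,-16,-41)

-5,-16,-41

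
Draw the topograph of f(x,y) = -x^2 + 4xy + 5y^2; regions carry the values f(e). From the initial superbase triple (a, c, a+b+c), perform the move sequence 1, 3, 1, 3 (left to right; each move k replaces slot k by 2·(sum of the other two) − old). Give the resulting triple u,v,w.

start (-1,5,8) = (f(1,0),f(0,1),f(1,1))
replace slot 1: 2·(5+8) − (-1) = 27 → (27,5,8)
replace slot 3: 2·(27+5) − 8 = 56 → (27,5,56)
replace slot 1: 2·(5+56) − 27 = 95 → (95,5,56)
replace slot 3: 2·(95+5) − 56 = 144 → (95,5,144)

95,5,144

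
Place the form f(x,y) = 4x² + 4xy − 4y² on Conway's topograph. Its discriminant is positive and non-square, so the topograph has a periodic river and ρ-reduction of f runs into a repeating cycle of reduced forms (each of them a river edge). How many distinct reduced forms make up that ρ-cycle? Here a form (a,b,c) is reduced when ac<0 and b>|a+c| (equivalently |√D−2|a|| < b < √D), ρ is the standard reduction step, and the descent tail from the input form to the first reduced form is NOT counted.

D = 80, ⌊√D⌋ = 8
river: ρ → (-4,4,4)
river: ρ → (4,4,-4)
ρ-cycle length = 2 (tail of 0 descent steps not counted)

2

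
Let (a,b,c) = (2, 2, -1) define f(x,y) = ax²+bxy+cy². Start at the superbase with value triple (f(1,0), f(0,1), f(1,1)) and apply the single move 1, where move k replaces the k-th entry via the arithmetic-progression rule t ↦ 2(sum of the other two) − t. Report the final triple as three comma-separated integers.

start (2,-1,3) = (f(1,0),f(0,1),f(1,1))
replace slot 1: 2·((-1)+3) − 2 = 2 → (2,-1,3)

2,-1,3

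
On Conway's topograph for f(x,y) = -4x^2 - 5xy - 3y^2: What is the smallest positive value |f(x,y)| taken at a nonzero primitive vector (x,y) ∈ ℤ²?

translate: b→-3 (≡5 mod 8), so (4,5,3)→(4,-3,2)
flip: (4,-3,2)→(2,3,4)
translate: b→-1 (≡3 mod 4), so (2,3,4)→(2,-1,3)
reduced (well bottom): (2,-1,3) with a≤c, −a<b≤a
well minimum |f| = |-2| = 2 (negative-definite)

2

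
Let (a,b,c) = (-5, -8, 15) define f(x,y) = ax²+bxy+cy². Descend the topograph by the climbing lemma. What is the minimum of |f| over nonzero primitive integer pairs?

descent: ρ → (15,8,-5)
descent: ρ → (-5,12,11)  [lands on river]
river: ρ → (11,10,-6)
river: ρ → (-6,14,7)
river: ρ → (7,14,-6)
river: ρ → (-6,10,11)
river: ρ → (11,12,-5)
river: ρ → (-5,18,2)
river: ρ → (2,18,-5)
closes: descent 2, river 8
min |a| on river = 2

2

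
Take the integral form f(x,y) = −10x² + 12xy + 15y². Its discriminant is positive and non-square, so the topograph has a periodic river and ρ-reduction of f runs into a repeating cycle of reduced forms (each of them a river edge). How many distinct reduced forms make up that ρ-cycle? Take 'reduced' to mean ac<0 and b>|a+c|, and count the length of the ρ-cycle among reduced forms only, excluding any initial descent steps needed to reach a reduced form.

D = 744, ⌊√D⌋ = 27
river: ρ → (15,18,-7)
river: ρ → (-7,24,6)
river: ρ → (6,24,-7)
river: ρ → (-7,18,15)
river: ρ → (15,12,-10)
river: ρ → (-10,8,17)
river: ρ → (17,26,-1)
river: ρ → (-1,26,17)
river: ρ → (17,8,-10)
river: ρ → (-10,12,15)
ρ-cycle length = 10 (tail of 0 descent steps not counted)

10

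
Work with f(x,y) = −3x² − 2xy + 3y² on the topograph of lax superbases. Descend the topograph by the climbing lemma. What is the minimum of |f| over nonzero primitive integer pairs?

descent: ρ → (3,2,-3)  [lands on river]
river: ρ → (-3,4,2)
river: ρ → (2,4,-3)
river: ρ → (-3,2,3)
river: ρ → (3,4,-2)
river: ρ → (-2,4,3)
closes: descent 1, river 6
min |a| on river = 2

2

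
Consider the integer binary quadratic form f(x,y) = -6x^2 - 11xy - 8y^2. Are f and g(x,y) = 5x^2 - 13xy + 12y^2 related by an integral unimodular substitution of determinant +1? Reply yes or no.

D₁ = -71, D₂ = -71
f is negative-definite; reduce −f:
−f: translate: b→-1 (≡11 mod 12), so (6,11,8)→(6,-1,3)
−f: flip: (6,-1,3)→(3,1,6)
−f: reduced (well bottom): (3,1,6) with a≤c, −a<b≤a
flip sign back: reduced form of f is (-3,-1,-6)
g: translate: b→-3 (≡-13 mod 10), so (5,-13,12)→(5,-3,4)
g: flip: (5,-3,4)→(4,3,5)
g: reduced (well bottom): (4,3,5) with a≤c, −a<b≤a
reduced forms (-3, -1, -6) vs (4, 3, 5) ⇒ inequivalent

no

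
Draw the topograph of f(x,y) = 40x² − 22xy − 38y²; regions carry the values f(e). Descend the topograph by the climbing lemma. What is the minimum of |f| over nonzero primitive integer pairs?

descent: ρ → (-38,22,40)  [lands on river]
river: ρ → (40,58,-20)
river: ρ → (-20,62,34)
river: ρ → (34,74,-8)
river: ρ → (-8,70,52)
river: ρ → (52,34,-26)
river: ρ → (-26,70,16)
river: ρ → (16,58,-50)
river: ρ → (-50,42,24)
river: ρ → (24,54,-38)
closes: descent 1, river 10
min |a| on river = 8

8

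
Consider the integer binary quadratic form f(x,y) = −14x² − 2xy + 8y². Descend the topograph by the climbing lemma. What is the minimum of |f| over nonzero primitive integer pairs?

descent: ρ → (8,18,-4)  [lands on river]
river: ρ → (-4,14,16)
river: ρ → (16,18,-2)
river: ρ → (-2,18,16)
river: ρ → (16,14,-4)
river: ρ → (-4,18,8)
river: ρ → (8,14,-8)
river: ρ → (-8,18,4)
river: ρ → (4,14,-16)
river: ρ → (-16,18,2)
river: ρ → (2,18,-16)
river: ρ → (-16,14,4)
river: ρ → (4,18,-8)
river: ρ → (-8,14,8)
closes: descent 1, river 14
min |a| on river = 2

2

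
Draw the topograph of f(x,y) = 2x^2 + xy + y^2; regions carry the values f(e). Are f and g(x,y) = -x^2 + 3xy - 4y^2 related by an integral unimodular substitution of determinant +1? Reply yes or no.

D₁ = -7, D₂ = -7
f: flip: (2,1,1)→(1,-1,2)
f: translate: b→1 (≡-1 mod 2), so (1,-1,2)→(1,1,2)
f: reduced (well bottom): (1,1,2) with a≤c, −a<b≤a
g is negative-definite; reduce −g:
−g: translate: b→1 (≡-3 mod 2), so (1,-3,4)→(1,1,2)
−g: reduced (well bottom): (1,1,2) with a≤c, −a<b≤a
flip sign back: reduced form of g is (-1,-1,-2)
reduced forms (1, 1, 2) vs (-1, -1, -2) ⇒ inequivalent

no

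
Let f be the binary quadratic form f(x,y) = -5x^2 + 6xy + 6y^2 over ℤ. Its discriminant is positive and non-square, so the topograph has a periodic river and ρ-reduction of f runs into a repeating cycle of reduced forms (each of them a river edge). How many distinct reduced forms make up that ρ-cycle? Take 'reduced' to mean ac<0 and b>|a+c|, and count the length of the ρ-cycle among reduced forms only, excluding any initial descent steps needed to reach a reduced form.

D = 156, ⌊√D⌋ = 12
river: ρ → (6,6,-5)
river: ρ → (-5,4,7)
river: ρ → (7,10,-2)
river: ρ → (-2,10,7)
river: ρ → (7,4,-5)
river: ρ → (-5,6,6)
ρ-cycle length = 6 (tail of 0 descent steps not counted)

6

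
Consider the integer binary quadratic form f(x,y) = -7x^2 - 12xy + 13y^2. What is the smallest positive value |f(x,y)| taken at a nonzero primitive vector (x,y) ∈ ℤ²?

descent: ρ → (13,12,-7)  [lands on river]
river: ρ → (-7,16,9)
river: ρ → (9,20,-3)
river: ρ → (-3,22,2)
river: ρ → (2,22,-3)
river: ρ → (-3,20,9)
river: ρ → (9,16,-7)
river: ρ → (-7,12,13)
river: ρ → (13,14,-6)
river: ρ → (-6,22,1)
river: ρ → (1,22,-6)
river: ρ → (-6,14,13)
closes: descent 1, river 12
min |a| on river = 1

1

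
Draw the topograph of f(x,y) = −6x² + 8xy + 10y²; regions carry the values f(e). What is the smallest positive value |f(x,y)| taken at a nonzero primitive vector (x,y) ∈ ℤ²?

river: ρ → (10,12,-4)
river: ρ → (-4,12,10)
river: ρ → (10,8,-6)
river: ρ → (-6,16,2)
river: ρ → (2,16,-6)
river: ρ → (-6,8,10)
closes: descent 0, river 6
min |a| on river = 2

2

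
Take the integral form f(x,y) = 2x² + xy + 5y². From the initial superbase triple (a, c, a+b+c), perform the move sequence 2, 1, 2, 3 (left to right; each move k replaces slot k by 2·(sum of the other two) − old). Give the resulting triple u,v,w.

start (2,5,8) = (f(1,0),f(0,1),f(1,1))
replace slot 2: 2·(2+8) − 5 = 15 → (2,15,8)
replace slot 1: 2·(15+8) − 2 = 44 → (44,15,8)
replace slot 2: 2·(44+8) − 15 = 89 → (44,89,8)
replace slot 3: 2·(44+89) − 8 = 258 → (44,89,258)

44,89,258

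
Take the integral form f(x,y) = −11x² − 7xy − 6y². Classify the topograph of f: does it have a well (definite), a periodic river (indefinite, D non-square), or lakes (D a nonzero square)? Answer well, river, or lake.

D = b²−4ac = (-7)² − 4·(-11)·(-6) = -215
D < 0 ⇒ definite ⇒ every region one sign ⇒ single well

well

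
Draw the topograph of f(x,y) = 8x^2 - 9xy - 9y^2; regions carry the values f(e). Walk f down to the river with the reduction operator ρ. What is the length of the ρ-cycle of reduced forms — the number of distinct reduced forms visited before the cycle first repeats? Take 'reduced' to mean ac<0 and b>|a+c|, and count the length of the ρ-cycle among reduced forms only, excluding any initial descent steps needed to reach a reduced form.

D = 369, ⌊√D⌋ = 19
descent: ρ → (-9,9,8)  [lands on river]
river: ρ → (8,7,-10)
river: ρ → (-10,13,5)
river: ρ → (5,17,-4)
river: ρ → (-4,15,9)
river: ρ → (9,3,-10)
river: ρ → (-10,17,2)
river: ρ → (2,19,-1)
river: ρ → (-1,19,2)
river: ρ → (2,17,-10)
river: ρ → (-10,3,9)
river: ρ → (9,15,-4)
river: ρ → (-4,17,5)
river: ρ → (5,13,-10)
river: ρ → (-10,7,8)
river: ρ → (8,9,-9)
ρ-cycle length = 16 (tail of 1 descent step not counted)

16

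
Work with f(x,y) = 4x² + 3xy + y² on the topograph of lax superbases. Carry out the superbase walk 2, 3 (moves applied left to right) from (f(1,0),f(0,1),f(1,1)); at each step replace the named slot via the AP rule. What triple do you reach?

start (4,1,8) = (f(1,0),f(0,1),f(1,1))
replace slot 2: 2·(4+8) − 1 = 23 → (4,23,8)
replace slot 3: 2·(4+23) − 8 = 46 → (4,23,46)

4,23,46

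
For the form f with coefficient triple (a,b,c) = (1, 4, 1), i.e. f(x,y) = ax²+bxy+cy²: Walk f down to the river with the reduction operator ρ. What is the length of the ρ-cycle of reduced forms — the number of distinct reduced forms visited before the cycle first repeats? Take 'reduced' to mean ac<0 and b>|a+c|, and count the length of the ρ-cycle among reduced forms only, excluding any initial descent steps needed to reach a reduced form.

D = 12, ⌊√D⌋ = 3
descent: ρ → (1,2,-2)  [lands on river]
river: ρ → (-2,2,1)
ρ-cycle length = 2 (tail of 1 descent step not counted)

2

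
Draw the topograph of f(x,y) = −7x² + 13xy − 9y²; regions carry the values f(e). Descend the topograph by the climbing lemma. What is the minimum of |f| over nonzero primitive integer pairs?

translate: b→1 (≡-13 mod 14), so (7,-13,9)→(7,1,3)
flip: (7,1,3)→(3,-1,7)
reduced (well bottom): (3,-1,7) with a≤c, −a<b≤a
well minimum |f| = |-3| = 3 (negative-definite)

3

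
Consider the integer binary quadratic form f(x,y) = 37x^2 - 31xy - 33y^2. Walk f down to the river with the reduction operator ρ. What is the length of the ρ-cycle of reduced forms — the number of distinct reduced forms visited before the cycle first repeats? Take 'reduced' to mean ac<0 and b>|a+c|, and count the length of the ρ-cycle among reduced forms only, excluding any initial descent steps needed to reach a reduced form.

D = 5845, ⌊√D⌋ = 76
descent: ρ → (-33,31,37)  [lands on river]
river: ρ → (37,43,-27)
river: ρ → (-27,65,15)
river: ρ → (15,55,-47)
river: ρ → (-47,39,23)
river: ρ → (23,53,-33)
river: ρ → (-33,13,43)
river: ρ → (43,73,-3)
river: ρ → (-3,71,67)
river: ρ → (67,63,-7)
river: ρ → (-7,63,67)
river: ρ → (67,71,-3)
river: ρ → (-3,73,43)
river: ρ → (43,13,-33)
river: ρ → (-33,53,23)
river: ρ → (23,39,-47)
river: ρ → (-47,55,15)
river: ρ → (15,65,-27)
river: ρ → (-27,43,37)
river: ρ → (37,31,-33)
river: ρ → (-33,35,35)
river: ρ → (35,35,-33)
ρ-cycle length = 22 (tail of 1 descent step not counted)

22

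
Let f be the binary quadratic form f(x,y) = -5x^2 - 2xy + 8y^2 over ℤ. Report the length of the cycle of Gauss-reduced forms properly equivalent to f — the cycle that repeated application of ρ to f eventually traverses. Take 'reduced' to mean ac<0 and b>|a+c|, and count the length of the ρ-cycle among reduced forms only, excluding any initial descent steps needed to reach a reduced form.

D = 164, ⌊√D⌋ = 12
descent: ρ → (8,2,-5)
descent: ρ → (-5,8,5)  [lands on river]
river: ρ → (5,12,-1)
river: ρ → (-1,12,5)
river: ρ → (5,8,-5)
river: ρ → (-5,12,1)
river: ρ → (1,12,-5)
ρ-cycle length = 6 (tail of 2 descent steps not counted)

6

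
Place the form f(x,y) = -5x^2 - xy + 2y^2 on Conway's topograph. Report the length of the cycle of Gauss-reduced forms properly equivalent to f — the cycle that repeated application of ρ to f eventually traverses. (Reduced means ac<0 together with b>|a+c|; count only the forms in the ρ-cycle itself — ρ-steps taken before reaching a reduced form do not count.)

D = 41, ⌊√D⌋ = 6
descent: ρ → (2,5,-2)  [lands on river]
river: ρ → (-2,3,4)
river: ρ → (4,5,-1)
river: ρ → (-1,5,4)
river: ρ → (4,3,-2)
river: ρ → (-2,5,2)
river: ρ → (2,3,-4)
river: ρ → (-4,5,1)
river: ρ → (1,5,-4)
river: ρ → (-4,3,2)
ρ-cycle length = 10 (tail of 1 descent step not counted)

10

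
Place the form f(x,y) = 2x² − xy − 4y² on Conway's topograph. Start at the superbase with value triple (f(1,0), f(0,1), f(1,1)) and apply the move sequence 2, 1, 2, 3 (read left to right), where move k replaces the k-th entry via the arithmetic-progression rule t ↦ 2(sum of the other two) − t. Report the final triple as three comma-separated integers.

start (2,-4,-3) = (f(1,0),f(0,1),f(1,1))
replace slot 2: 2·(2+(-3)) − (-4) = 2 → (2,2,-3)
replace slot 1: 2·(2+(-3)) − 2 = -4 → (-4,2,-3)
replace slot 2: 2·((-4)+(-3)) − 2 = -16 → (-4,-16,-3)
replace slot 3: 2·((-4)+(-16)) − (-3) = -37 → (-4,-16,-37)

-4,-16,-37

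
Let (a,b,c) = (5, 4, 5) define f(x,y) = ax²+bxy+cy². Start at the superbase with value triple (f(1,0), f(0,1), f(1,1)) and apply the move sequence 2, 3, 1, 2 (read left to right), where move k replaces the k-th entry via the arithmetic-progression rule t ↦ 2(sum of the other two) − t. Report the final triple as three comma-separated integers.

start (5,5,14) = (f(1,0),f(0,1),f(1,1))
replace slot 2: 2·(5+14) − 5 = 33 → (5,33,14)
replace slot 3: 2·(5+33) − 14 = 62 → (5,33,62)
replace slot 1: 2·(33+62) − 5 = 185 → (185,33,62)
replace slot 2: 2·(185+62) − 33 = 461 → (185,461,62)

185,461,62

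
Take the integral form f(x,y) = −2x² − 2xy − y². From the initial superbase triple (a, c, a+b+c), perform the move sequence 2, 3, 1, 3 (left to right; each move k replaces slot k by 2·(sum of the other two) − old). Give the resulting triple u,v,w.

start (-2,-1,-5) = (f(1,0),f(0,1),f(1,1))
replace slot 2: 2·((-2)+(-5)) − (-1) = -13 → (-2,-13,-5)
replace slot 3: 2·((-2)+(-13)) − (-5) = -25 → (-2,-13,-25)
replace slot 1: 2·((-13)+(-25)) − (-2) = -74 → (-74,-13,-25)
replace slot 3: 2·((-74)+(-13)) − (-25) = -149 → (-74,-13,-149)

-74,-13,-149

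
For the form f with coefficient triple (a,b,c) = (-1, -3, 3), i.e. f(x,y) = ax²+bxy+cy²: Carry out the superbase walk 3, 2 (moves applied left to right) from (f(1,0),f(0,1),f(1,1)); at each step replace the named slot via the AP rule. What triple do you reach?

start (-1,3,-1) = (f(1,0),f(0,1),f(1,1))
replace slot 3: 2·((-1)+3) − (-1) = 5 → (-1,3,5)
replace slot 2: 2·((-1)+5) − 3 = 5 → (-1,5,5)

-1,5,5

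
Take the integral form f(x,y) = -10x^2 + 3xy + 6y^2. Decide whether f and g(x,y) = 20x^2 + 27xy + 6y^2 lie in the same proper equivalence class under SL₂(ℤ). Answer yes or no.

D₁ = 249, D₂ = 249
river cycle of f (length 16): (6, 9, -7), (-7, 5, 8), (8, 11, -4), (-4, 13, 5), (5, 7, -10), (-10, 13, 2), (2, 15, -3), (-3, 15, 2), (2, 13, -10), (-10, 7, 5), … (6 more)
river cycle of g (length 16): (6, 9, -7), (-7, 5, 8), (8, 11, -4), (-4, 13, 5), (5, 7, -10), (-10, 13, 2), (2, 15, -3), (-3, 15, 2), (2, 13, -10), (-10, 7, 5), … (6 more)
cycles coincide ⇒ equivalent

yes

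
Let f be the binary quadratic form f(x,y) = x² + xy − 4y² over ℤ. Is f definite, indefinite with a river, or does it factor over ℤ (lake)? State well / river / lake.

D = b²−4ac = 1² − 4·1·(-4) = 17
D > 0 non-square ⇒ indefinite ⇒ periodic river

river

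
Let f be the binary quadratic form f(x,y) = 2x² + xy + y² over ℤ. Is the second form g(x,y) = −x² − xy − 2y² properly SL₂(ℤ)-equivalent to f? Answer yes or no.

D₁ = -7, D₂ = -7
f: flip: (2,1,1)→(1,-1,2)
f: translate: b→1 (≡-1 mod 2), so (1,-1,2)→(1,1,2)
f: reduced (well bottom): (1,1,2) with a≤c, −a<b≤a
g is negative-definite; reduce −g:
−g: reduced (well bottom): (1,1,2) with a≤c, −a<b≤a
flip sign back: reduced form of g is (-1,-1,-2)
reduced forms (1, 1, 2) vs (-1, -1, -2) ⇒ inequivalent

no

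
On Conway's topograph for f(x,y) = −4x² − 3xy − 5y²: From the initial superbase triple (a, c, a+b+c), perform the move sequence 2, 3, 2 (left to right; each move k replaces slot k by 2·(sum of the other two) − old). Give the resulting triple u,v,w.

start (-4,-5,-12) = (f(1,0),f(0,1),f(1,1))
replace slot 2: 2·((-4)+(-12)) − (-5) = -27 → (-4,-27,-12)
replace slot 3: 2·((-4)+(-27)) − (-12) = -50 → (-4,-27,-50)
replace slot 2: 2·((-4)+(-50)) − (-27) = -81 → (-4,-81,-50)

-4,-81,-50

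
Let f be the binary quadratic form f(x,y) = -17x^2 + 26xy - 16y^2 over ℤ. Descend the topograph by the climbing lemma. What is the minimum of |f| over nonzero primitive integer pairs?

translate: b→8 (≡-26 mod 34), so (17,-26,16)→(17,8,7)
flip: (17,8,7)→(7,-8,17)
translate: b→6 (≡-8 mod 14), so (7,-8,17)→(7,6,16)
reduced (well bottom): (7,6,16) with a≤c, −a<b≤a
well minimum |f| = |-7| = 7 (negative-definite)

7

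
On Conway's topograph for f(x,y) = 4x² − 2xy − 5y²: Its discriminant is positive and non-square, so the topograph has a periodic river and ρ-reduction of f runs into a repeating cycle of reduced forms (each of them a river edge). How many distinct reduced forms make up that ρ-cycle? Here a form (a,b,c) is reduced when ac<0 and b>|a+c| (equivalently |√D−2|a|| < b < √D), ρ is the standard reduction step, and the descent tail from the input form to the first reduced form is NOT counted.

D = 84, ⌊√D⌋ = 9
descent: ρ → (-5,2,4)  [lands on river]
river: ρ → (4,6,-3)
river: ρ → (-3,6,4)
river: ρ → (4,2,-5)
river: ρ → (-5,8,1)
river: ρ → (1,8,-5)
ρ-cycle length = 6 (tail of 1 descent step not counted)

6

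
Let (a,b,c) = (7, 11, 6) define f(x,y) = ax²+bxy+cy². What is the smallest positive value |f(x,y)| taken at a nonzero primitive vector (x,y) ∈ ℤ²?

translate: b→-3 (≡11 mod 14), so (7,11,6)→(7,-3,2)
flip: (7,-3,2)→(2,3,7)
translate: b→-1 (≡3 mod 4), so (2,3,7)→(2,-1,6)
reduced (well bottom): (2,-1,6) with a≤c, −a<b≤a
well minimum = a = 2

2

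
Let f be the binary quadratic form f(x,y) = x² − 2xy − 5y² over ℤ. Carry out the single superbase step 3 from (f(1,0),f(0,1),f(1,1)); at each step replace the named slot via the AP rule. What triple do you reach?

start (1,-5,-6) = (f(1,0),f(0,1),f(1,1))
replace slot 3: 2·(1+(-5)) − (-6) = -2 → (1,-5,-2)

1,-5,-2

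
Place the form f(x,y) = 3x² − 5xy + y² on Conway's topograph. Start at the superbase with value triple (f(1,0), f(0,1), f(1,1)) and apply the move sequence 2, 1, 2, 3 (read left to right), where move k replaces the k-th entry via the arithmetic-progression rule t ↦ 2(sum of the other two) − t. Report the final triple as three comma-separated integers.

start (3,1,-1) = (f(1,0),f(0,1),f(1,1))
replace slot 2: 2·(3+(-1)) − 1 = 3 → (3,3,-1)
replace slot 1: 2·(3+(-1)) − 3 = 1 → (1,3,-1)
replace slot 2: 2·(1+(-1)) − 3 = -3 → (1,-3,-1)
replace slot 3: 2·(1+(-3)) − (-1) = -3 → (1,-3,-3)

1,-3,-3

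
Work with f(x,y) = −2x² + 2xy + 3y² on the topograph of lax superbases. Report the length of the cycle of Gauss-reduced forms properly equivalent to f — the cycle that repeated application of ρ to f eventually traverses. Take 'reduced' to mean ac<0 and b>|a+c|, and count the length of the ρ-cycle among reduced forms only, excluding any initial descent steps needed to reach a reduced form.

D = 28, ⌊√D⌋ = 5
river: ρ → (3,4,-1)
river: ρ → (-1,4,3)
river: ρ → (3,2,-2)
river: ρ → (-2,2,3)
ρ-cycle length = 4 (tail of 0 descent steps not counted)

4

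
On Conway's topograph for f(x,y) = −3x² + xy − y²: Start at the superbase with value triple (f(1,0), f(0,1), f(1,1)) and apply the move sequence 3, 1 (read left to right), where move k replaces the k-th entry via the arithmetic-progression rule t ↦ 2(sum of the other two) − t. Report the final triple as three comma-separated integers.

start (-3,-1,-3) = (f(1,0),f(0,1),f(1,1))
replace slot 3: 2·((-3)+(-1)) − (-3) = -5 → (-3,-1,-5)
replace slot 1: 2·((-1)+(-5)) − (-3) = -9 → (-9,-1,-5)

-9,-1,-5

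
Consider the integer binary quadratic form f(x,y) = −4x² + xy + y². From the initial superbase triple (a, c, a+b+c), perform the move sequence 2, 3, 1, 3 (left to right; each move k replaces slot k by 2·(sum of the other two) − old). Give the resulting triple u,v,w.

start (-4,1,-2) = (f(1,0),f(0,1),f(1,1))
replace slot 2: 2·((-4)+(-2)) − 1 = -13 → (-4,-13,-2)
replace slot 3: 2·((-4)+(-13)) − (-2) = -32 → (-4,-13,-32)
replace slot 1: 2·((-13)+(-32)) − (-4) = -86 → (-86,-13,-32)
replace slot 3: 2·((-86)+(-13)) − (-32) = -166 → (-86,-13,-166)

-86,-13,-166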